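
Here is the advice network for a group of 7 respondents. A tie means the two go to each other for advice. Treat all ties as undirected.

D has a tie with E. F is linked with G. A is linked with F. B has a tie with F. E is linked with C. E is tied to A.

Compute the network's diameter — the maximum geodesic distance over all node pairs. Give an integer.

4

Eccentricity of each node (its greatest distance to any other): A:2, B:4, C:4, D:4, E:3, F:3, G:4.
The maximum eccentricity is 4, realized for instance by the pair B–C via B – F – A – E – C. So the diameter is 4.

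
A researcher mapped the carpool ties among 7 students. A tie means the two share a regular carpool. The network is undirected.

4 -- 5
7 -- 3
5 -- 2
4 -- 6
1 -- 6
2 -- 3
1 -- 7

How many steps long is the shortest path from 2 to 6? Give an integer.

3

One shortest route is 2 – 5 – 4 – 6, which uses 3 edges, and at distance 2 from 2 we only reach {4, 7}, which does not include 6. So d(2,6) = 3.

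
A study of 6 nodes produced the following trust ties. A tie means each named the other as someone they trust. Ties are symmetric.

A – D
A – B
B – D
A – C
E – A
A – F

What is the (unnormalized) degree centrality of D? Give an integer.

2

D is directly tied to A and B. That is 2 neighbors, so the degree of D is 2.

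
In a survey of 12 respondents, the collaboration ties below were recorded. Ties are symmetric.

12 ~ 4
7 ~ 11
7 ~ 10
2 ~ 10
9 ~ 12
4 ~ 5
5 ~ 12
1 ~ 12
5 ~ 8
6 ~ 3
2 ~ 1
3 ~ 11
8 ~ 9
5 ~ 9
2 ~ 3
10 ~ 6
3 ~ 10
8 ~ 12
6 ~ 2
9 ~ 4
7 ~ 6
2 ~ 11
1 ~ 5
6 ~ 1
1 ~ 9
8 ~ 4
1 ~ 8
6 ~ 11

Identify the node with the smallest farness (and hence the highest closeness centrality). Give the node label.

1

Farness (sum of distances to all others) for each node — 1:16, 2:18, 3:24, 4:28, 5:21, 6:17, 7:25, 8:21, 9:21, 10:24, 11:24, 12:21.
The smallest farness is 16, for 1, so 1 has the highest closeness.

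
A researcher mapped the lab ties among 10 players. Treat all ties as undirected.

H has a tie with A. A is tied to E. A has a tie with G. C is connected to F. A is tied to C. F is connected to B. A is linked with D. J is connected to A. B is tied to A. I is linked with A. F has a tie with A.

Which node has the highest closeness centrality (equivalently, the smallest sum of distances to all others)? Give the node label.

Farness (sum of distances to all others) for each node — A:9, B:16, C:16, D:17, E:17, F:15, G:17, H:17, I:17, J:17.
The smallest farness is 9, for A, so A has the highest closeness.

A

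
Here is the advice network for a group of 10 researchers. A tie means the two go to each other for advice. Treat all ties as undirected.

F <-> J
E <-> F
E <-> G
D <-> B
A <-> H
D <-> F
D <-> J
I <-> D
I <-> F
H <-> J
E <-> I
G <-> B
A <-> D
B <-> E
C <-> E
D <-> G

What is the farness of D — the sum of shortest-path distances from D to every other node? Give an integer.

13

Distances from D: A:1, B:1, C:3, E:2, F:1, G:1, H:2, I:1, J:1.
Sum = 1 + 1 + 3 + 2 + 1 + 1 + 2 + 1 + 1 = 13.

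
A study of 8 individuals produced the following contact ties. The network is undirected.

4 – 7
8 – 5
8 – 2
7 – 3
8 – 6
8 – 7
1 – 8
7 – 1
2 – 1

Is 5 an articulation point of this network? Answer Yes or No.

Even without 5, every remaining node can still reach every other (the residual graph is connected), so 5 is not a cut vertex.

No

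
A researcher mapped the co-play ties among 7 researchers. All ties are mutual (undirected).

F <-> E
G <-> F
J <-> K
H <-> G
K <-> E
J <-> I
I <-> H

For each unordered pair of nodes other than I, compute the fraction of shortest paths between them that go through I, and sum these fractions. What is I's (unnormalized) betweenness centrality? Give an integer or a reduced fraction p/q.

Pairs whose geodesics pass through I — K–H: 1; J–H: 1; J–G: 1.
All other pairs contribute 0.
Summing the contributions gives betweenness(I) = 3.

3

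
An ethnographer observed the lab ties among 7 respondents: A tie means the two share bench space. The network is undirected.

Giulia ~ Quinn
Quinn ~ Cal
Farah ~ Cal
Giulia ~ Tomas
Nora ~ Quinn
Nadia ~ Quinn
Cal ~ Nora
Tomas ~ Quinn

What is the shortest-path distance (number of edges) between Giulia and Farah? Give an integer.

3

One shortest route is Giulia – Quinn – Cal – Farah, which uses 3 edges, and at distance 2 from Giulia we only reach {Cal, Nadia, Nora}, which does not include Farah. So d(Giulia,Farah) = 3.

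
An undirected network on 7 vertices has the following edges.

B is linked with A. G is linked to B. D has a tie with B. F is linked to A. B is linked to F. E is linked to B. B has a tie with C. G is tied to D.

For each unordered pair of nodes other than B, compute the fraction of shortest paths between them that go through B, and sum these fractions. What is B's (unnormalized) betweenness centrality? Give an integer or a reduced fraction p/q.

13

Pairs whose geodesics pass through B — A–D: 1; A–G: 1; A–E: 1; A–C: 1; D–E: 1; D–C: 1; D–F: 1; G–E: 1; G–C: 1; G–F: 1; E–C: 1; E–F: 1; C–F: 1.
All other pairs contribute 0.
Summing the contributions gives betweenness(B) = 13.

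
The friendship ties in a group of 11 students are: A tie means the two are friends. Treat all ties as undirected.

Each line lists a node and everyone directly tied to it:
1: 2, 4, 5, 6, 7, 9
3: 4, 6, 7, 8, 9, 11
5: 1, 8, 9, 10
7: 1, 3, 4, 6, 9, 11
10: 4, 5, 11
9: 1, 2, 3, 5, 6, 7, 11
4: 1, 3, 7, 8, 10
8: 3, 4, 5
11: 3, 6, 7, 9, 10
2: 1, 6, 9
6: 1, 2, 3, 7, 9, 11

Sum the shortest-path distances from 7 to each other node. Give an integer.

Distances from 7: 1:1, 2:2, 3:1, 4:1, 5:2, 6:1, 8:2, 9:1, 10:2, 11:1.
Sum = 1 + 2 + 1 + 1 + 2 + 1 + 2 + 1 + 2 + 1 = 14.

14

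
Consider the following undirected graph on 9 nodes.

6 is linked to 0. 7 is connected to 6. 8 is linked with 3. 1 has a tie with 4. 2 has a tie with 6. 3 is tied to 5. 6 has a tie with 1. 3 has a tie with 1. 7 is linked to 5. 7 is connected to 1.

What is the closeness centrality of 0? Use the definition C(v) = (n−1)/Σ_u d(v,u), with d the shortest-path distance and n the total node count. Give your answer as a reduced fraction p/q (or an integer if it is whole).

Distances from 0: 1:2, 2:2, 3:3, 4:3, 5:3, 6:1, 7:2, 8:4. Sum = 20.
n = 9, so closeness = 8/20 = 2/5.

2/5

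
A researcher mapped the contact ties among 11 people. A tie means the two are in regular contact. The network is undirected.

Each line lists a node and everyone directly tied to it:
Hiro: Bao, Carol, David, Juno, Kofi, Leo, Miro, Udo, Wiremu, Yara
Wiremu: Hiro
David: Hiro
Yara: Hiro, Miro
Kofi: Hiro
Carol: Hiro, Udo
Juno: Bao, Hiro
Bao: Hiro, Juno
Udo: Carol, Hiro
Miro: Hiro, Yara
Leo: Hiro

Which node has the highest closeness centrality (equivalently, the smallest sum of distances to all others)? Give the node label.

Farness (sum of distances to all others) for each node — Bao:18, Carol:18, David:19, Hiro:10, Juno:18, Kofi:19, Leo:19, Miro:18, Udo:18, Wiremu:19, Yara:18.
The smallest farness is 10, for Hiro, so Hiro has the highest closeness.

Hiro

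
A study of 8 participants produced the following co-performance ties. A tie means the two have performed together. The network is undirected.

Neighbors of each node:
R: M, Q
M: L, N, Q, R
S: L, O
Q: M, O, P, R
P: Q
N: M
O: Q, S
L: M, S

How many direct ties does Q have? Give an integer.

4

Q is directly tied to M, O, P, and R. That is 4 neighbors, so the degree of Q is 4.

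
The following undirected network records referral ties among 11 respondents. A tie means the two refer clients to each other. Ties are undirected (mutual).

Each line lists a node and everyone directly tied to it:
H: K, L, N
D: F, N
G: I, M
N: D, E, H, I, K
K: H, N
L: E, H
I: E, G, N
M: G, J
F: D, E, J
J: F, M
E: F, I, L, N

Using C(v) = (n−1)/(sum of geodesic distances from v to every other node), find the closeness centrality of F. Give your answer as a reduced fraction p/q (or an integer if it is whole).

Distances from F: D:1, E:1, G:3, H:3, I:2, J:1, K:3, L:2, M:2, N:2. Sum = 20.
n = 11, so closeness = 10/20 = 1/2.

1/2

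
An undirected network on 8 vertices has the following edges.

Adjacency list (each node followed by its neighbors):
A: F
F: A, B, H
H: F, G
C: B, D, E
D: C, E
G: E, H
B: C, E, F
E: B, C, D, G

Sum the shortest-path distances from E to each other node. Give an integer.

11

Distances from E: A:3, B:1, C:1, D:1, F:2, G:1, H:2.
Sum = 3 + 1 + 1 + 1 + 2 + 1 + 2 = 11.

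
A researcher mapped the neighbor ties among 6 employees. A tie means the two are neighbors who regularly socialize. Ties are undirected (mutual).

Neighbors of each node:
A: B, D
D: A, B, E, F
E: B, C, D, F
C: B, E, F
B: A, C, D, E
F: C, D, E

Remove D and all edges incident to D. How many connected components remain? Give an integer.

1

D's neighbors (A, B, E, and F) remain reachable from one another through other ties, so the rest of the network stays in one piece.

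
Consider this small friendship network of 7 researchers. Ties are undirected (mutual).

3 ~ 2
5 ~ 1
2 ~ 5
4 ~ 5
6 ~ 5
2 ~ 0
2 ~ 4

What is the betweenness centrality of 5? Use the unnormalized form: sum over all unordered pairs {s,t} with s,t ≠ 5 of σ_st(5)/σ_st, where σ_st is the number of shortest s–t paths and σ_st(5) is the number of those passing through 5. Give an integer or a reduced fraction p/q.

9

Pairs whose geodesics pass through 5 — 0–6: 1; 0–1: 1; 4–6: 1; 4–1: 1; 3–6: 1; 3–1: 1; 2–6: 1; 2–1: 1; 6–1: 1.
All other pairs contribute 0.
Summing the contributions gives betweenness(5) = 9.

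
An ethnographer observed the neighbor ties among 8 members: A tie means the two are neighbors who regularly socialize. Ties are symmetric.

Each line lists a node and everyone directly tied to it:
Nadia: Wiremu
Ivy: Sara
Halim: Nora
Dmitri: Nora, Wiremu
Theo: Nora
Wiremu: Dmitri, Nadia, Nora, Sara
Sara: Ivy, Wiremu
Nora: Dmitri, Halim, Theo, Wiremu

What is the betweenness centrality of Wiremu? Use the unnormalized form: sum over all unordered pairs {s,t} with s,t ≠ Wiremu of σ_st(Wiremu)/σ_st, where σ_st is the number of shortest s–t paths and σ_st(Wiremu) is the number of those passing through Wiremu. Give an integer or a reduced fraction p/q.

Pairs whose geodesics pass through Wiremu — Sara–Nadia: 1; Sara–Nora: 1; Sara–Dmitri: 1; Sara–Halim: 1; Sara–Theo: 1; Nadia–Nora: 1; Nadia–Ivy: 1; Nadia–Dmitri: 1; Nadia–Halim: 1; Nadia–Theo: 1; Nora–Ivy: 1; Ivy–Dmitri: 1; Ivy–Halim: 1; Ivy–Theo: 1.
All other pairs contribute 0.
Summing the contributions gives betweenness(Wiremu) = 14.

14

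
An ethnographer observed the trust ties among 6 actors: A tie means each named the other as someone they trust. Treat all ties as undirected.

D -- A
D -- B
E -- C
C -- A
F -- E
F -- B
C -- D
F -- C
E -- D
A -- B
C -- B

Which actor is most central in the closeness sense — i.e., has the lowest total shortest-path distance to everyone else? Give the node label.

C

Farness (sum of distances to all others) for each node — A:7, B:6, C:5, D:6, E:7, F:7.
The smallest farness is 5, for C, so C has the highest closeness.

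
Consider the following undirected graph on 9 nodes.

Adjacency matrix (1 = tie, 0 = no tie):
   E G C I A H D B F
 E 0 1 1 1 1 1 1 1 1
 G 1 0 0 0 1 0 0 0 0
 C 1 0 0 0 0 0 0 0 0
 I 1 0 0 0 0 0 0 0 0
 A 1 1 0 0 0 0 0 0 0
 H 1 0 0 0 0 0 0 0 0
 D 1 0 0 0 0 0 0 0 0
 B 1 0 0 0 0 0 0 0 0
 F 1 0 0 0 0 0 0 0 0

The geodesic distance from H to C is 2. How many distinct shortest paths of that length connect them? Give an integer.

The shortest distance is 2, and the only length-2 path is H–E–C. So there is exactly 1 shortest path.

1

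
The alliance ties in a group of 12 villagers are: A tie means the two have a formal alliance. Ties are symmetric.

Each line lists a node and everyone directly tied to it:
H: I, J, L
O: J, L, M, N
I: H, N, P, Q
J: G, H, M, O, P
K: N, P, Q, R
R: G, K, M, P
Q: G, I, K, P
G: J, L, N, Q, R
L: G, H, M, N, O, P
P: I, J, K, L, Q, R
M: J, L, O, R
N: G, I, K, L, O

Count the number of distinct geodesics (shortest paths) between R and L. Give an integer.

3

The shortest distance is 2. The length-2 paths are: R–M–L; R–G–L; R–P–L.
That gives 3 distinct shortest paths.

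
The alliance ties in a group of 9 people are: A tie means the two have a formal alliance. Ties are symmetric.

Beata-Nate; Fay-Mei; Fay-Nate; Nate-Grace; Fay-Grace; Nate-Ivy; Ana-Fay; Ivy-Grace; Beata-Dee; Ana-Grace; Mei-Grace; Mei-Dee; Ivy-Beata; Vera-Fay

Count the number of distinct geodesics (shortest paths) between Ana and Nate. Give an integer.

The shortest distance is 2. The length-2 paths are: Ana–Fay–Nate; Ana–Grace–Nate.
That gives 2 distinct shortest paths.

2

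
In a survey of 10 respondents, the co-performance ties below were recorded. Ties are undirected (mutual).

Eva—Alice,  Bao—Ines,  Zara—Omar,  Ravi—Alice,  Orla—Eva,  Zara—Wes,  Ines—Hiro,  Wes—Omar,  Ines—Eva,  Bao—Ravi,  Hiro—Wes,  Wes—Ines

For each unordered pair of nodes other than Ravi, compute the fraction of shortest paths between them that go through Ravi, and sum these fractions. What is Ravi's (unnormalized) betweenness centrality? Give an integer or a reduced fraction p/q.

Pairs whose geodesics pass through Ravi — Alice–Bao: 1.
All other pairs contribute 0.
Summing the contributions gives betweenness(Ravi) = 1.

1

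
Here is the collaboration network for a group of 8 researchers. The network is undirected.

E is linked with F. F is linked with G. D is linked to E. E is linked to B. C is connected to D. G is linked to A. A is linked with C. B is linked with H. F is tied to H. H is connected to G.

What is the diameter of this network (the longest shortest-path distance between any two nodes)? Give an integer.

3

Eccentricity of each node (its greatest distance to any other): A:3, B:3, C:3, D:3, E:3, F:3, G:3, H:3.
The maximum eccentricity is 3, realized for instance by the pair D–H via D – E – B – H. So the diameter is 3.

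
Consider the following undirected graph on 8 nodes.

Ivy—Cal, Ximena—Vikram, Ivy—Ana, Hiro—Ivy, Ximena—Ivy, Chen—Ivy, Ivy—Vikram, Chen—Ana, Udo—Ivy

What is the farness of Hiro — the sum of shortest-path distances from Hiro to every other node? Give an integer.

Distances from Hiro: Ana:2, Cal:2, Chen:2, Ivy:1, Udo:2, Vikram:2, Ximena:2.
Sum = 2 + 2 + 2 + 1 + 2 + 2 + 2 = 13.

13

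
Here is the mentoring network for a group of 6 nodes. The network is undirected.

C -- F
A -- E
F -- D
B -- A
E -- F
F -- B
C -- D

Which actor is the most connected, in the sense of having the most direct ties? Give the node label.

F

Degrees — A:2, B:2, C:2, D:2, E:2, F:4.
The maximum is 4, attained only by F.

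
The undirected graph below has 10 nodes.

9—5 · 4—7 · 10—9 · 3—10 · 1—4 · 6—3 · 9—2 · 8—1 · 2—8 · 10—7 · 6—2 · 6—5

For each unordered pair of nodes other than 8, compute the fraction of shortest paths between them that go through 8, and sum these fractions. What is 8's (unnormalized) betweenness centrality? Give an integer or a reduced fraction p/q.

Pairs whose geodesics pass through 8 — 1–2: 1; 1–9: 1; 1–5: 2/2; 1–6: 1; 1–3: 1/2; 2–4: 1; 6–4: 1/2.
All other pairs contribute 0.
Summing the contributions gives betweenness(8) = 6.

6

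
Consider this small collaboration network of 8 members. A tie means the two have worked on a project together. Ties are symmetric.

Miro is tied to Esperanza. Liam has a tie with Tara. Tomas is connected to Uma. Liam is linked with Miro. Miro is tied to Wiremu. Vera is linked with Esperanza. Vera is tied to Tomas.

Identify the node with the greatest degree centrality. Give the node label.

Miro

Degrees — Esperanza:2, Liam:2, Miro:3, Tara:1, Tomas:2, Uma:1, Vera:2, Wiremu:1.
The maximum is 3, attained only by Miro.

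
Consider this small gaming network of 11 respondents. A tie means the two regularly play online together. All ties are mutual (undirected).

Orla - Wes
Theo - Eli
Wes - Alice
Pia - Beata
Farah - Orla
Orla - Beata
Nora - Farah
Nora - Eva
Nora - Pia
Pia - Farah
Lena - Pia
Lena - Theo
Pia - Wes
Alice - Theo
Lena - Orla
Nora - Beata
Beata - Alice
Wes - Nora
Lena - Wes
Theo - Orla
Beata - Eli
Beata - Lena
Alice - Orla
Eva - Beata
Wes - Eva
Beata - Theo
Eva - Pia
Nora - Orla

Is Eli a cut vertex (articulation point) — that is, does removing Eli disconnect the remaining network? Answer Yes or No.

Even without Eli, every remaining node can still reach every other (the residual graph is connected), so Eli is not a cut vertex.

No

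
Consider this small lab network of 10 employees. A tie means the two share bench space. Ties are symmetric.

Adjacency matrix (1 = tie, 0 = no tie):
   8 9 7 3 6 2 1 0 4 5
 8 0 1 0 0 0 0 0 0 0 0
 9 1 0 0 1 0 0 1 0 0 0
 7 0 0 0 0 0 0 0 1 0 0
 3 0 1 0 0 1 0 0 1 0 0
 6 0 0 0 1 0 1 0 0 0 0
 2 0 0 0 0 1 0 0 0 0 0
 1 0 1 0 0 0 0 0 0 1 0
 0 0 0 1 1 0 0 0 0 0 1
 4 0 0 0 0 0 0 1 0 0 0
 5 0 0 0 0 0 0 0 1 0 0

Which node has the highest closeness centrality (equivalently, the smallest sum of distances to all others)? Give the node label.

Farness (sum of distances to all others) for each node — 0:20, 1:24, 2:30, 3:16, 4:32, 5:28, 6:22, 7:28, 8:26, 9:18.
The smallest farness is 16, for 3, so 3 has the highest closeness.

3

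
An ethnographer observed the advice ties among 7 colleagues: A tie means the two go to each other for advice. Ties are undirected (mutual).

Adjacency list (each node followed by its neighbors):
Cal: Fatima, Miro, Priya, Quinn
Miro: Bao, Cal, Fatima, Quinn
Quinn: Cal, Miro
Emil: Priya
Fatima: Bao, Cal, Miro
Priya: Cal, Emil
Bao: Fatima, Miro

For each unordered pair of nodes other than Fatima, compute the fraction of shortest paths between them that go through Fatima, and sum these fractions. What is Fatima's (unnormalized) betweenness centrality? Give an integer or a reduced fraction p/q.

3/2

Pairs whose geodesics pass through Fatima — Cal–Bao: 1/2; Bao–Emil: 1/2; Bao–Priya: 1/2.
All other pairs contribute 0.
Summing the contributions gives betweenness(Fatima) = 3/2.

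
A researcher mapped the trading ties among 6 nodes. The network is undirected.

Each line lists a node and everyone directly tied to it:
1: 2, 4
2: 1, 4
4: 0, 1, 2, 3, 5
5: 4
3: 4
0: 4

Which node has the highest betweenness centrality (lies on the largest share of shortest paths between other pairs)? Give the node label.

Unnormalized betweenness of each node: 0:0, 1:0, 2:0, 3:0, 4:9, 5:0.
4 has the largest value, 9, making it the main broker — the node through which the most shortest paths run.

4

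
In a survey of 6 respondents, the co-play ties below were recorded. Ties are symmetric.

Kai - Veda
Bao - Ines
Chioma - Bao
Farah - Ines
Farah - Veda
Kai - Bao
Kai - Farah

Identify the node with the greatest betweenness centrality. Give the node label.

Bao

Unnormalized betweenness of each node: Bao:9/2, Chioma:0, Farah:3/2, Ines:1, Kai:3, Veda:0.
Bao has the largest value, 9/2, making it the main broker — the node through which the most shortest paths run.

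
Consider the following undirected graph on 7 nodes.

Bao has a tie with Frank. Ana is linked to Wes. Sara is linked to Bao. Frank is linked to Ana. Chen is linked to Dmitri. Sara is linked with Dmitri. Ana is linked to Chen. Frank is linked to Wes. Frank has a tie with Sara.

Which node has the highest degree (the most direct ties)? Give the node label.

Frank

Degrees — Ana:3, Bao:2, Chen:2, Dmitri:2, Frank:4, Sara:3, Wes:2.
The maximum is 4, attained only by Frank.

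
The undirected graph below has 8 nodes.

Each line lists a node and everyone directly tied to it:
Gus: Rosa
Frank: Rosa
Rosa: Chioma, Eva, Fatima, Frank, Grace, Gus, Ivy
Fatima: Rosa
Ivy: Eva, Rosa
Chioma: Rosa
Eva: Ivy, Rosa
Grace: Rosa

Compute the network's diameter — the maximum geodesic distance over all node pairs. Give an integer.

2

Eccentricity of each node (its greatest distance to any other): Chioma:2, Eva:2, Fatima:2, Frank:2, Grace:2, Gus:2, Ivy:2, Rosa:1.
The maximum eccentricity is 2, realized for instance by the pair Chioma–Fatima via Chioma – Rosa – Fatima. So the diameter is 2.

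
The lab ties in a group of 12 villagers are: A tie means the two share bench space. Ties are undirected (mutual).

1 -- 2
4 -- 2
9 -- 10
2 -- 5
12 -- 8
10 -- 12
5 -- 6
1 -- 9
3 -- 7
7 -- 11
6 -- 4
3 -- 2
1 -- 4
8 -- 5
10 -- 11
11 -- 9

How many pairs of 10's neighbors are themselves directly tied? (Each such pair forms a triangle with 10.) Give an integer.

10's neighbors: 9, 11, and 12.
Neighbor pairs that are themselves tied: 10–9–11. Each forms one triangle with 10, for 1 in total.

1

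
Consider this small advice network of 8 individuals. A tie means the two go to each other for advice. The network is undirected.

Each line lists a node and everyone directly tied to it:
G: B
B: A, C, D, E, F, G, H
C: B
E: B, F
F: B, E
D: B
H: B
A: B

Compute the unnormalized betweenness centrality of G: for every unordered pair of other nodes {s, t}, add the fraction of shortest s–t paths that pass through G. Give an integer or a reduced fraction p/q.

0

No shortest path between any pair of other nodes passes through G.
Summing the contributions gives betweenness(G) = 0.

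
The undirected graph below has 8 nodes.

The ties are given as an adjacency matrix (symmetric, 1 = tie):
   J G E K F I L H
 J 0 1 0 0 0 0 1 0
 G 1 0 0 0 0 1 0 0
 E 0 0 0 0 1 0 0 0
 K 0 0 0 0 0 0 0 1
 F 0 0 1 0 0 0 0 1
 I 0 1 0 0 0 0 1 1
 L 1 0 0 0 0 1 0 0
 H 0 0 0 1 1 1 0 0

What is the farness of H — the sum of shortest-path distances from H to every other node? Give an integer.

12

Distances from H: E:2, F:1, G:2, I:1, J:3, K:1, L:2.
Sum = 2 + 1 + 2 + 1 + 3 + 1 + 2 = 12.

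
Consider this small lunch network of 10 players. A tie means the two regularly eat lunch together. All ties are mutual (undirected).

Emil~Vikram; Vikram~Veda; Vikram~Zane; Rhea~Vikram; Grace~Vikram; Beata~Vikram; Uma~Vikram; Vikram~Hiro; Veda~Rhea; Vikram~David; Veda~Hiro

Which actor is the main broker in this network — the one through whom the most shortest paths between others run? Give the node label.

Vikram

Unnormalized betweenness of each node: Beata:0, David:0, Emil:0, Grace:0, Hiro:0, Rhea:0, Uma:0, Veda:1/2, Vikram:67/2, Zane:0.
Vikram has the largest value, 67/2, making it the main broker — the node through which the most shortest paths run.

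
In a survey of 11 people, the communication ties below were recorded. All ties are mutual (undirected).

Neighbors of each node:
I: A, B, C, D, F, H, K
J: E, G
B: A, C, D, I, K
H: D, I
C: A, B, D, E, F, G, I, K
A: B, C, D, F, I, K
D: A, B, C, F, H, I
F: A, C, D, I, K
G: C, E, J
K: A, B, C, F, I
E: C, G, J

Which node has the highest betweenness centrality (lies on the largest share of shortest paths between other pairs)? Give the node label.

C

Unnormalized betweenness of each node: A:2/5, B:1/5, C:107/5, D:37/10, E:4, F:1/5, G:4, H:0, I:49/10, J:0, K:1/5.
C has the largest value, 107/5, making it the main broker — the node through which the most shortest paths run.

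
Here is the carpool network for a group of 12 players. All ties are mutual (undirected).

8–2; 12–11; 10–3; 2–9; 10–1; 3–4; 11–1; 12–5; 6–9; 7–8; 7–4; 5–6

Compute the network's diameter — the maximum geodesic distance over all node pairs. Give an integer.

Eccentricity of each node (its greatest distance to any other): 1:6, 2:6, 3:6, 4:6, 5:6, 6:6, 7:6, 8:6, 9:6, 10:6, 11:6, 12:6.
The maximum eccentricity is 6, realized for instance by the pair 5–4 via 5 – 6 – 9 – 2 – 8 – 7 – 4. So the diameter is 6.

6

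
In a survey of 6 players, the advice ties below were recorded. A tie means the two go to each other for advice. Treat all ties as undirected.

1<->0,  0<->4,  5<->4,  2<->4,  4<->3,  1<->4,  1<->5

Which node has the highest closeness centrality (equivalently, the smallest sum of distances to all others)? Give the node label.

Farness (sum of distances to all others) for each node — 0:8, 1:7, 2:9, 3:9, 4:5, 5:8.
The smallest farness is 5, for 4, so 4 has the highest closeness.

4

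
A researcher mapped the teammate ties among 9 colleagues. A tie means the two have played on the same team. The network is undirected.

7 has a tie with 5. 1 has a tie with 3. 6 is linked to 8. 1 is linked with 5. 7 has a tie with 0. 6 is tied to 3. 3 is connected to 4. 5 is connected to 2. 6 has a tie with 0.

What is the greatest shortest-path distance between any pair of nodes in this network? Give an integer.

5

Eccentricity of each node (its greatest distance to any other): 0:3, 1:3, 2:5, 3:3, 4:4, 5:4, 6:4, 7:4, 8:5.
The maximum eccentricity is 5, realized for instance by the pair 2–8 via 2 – 5 – 7 – 0 – 6 – 8. So the diameter is 5.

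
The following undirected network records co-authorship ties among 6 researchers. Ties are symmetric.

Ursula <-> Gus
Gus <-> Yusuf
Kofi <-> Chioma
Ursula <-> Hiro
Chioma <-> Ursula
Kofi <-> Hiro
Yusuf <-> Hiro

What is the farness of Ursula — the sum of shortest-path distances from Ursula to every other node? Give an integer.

7

Distances from Ursula: Chioma:1, Gus:1, Hiro:1, Kofi:2, Yusuf:2.
Sum = 1 + 1 + 1 + 2 + 2 = 7.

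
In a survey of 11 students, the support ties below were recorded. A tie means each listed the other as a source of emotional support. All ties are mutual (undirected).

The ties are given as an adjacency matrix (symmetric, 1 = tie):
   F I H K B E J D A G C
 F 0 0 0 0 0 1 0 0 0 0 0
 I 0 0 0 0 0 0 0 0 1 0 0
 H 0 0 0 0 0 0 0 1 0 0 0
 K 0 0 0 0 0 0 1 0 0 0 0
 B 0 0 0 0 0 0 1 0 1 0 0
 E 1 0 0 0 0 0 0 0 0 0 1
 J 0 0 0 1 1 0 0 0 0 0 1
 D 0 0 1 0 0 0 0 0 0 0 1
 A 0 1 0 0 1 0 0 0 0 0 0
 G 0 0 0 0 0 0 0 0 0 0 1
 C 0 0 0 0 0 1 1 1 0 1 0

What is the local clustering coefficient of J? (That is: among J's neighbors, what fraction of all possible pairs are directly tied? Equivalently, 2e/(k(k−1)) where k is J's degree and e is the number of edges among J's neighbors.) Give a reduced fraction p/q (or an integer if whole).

0

J's neighbors: B, C, and K (k = 3).
Possible neighbor pairs: C(3,2) = 3. Edges among them: none → e = 0.
Clustering(J) = 0/3 = 0.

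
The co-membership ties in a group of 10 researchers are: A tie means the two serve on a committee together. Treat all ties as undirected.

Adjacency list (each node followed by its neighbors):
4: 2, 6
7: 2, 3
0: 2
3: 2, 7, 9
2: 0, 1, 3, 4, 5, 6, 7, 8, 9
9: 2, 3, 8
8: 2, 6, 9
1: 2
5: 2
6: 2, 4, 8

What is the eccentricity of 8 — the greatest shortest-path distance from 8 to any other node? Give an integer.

Distances from 8: 0:2, 1:2, 2:1, 3:2, 4:2, 5:2, 6:1, 7:2, 9:1.
The largest is 2 (to 0, 3, 4, 7, 1, and 5), so the eccentricity of 8 is 2.

2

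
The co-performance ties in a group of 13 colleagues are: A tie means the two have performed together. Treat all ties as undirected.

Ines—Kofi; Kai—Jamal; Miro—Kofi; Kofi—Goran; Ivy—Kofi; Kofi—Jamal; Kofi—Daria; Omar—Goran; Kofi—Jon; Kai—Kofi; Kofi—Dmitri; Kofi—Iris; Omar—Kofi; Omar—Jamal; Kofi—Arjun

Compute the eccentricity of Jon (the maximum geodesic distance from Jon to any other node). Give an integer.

2

Distances from Jon: Arjun:2, Daria:2, Dmitri:2, Goran:2, Ines:2, Iris:2, Ivy:2, Jamal:2, Kai:2, Kofi:1, Miro:2, Omar:2.
The largest is 2 (to Jamal, Dmitri, Ivy, Ines, Miro, Goran, Arjun, Kai, Iris, Daria, and Omar), so the eccentricity of Jon is 2.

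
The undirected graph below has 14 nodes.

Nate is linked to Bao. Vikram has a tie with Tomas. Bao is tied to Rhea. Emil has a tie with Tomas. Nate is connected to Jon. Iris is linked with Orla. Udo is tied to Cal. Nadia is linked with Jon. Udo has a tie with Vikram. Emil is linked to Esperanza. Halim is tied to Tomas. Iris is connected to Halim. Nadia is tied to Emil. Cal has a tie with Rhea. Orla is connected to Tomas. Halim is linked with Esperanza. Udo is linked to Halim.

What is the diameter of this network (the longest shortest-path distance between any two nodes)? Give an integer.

Eccentricity of each node (its greatest distance to any other): Bao:6, Cal:5, Emil:5, Esperanza:5, Halim:5, Iris:6, Jon:5, Nadia:5, Nate:6, Orla:6, Rhea:5, Tomas:5, Udo:5, Vikram:5.
The maximum eccentricity is 6, realized for instance by the pair Iris–Nate via Iris – Halim – Esperanza – Emil – Nadia – Jon – Nate. So the diameter is 6.

6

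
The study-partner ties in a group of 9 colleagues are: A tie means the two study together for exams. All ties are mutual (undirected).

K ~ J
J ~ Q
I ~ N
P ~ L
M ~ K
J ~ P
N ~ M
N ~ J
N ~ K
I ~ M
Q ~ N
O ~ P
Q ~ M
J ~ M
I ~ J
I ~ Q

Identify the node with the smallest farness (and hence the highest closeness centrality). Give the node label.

Farness (sum of distances to all others) for each node — I:14, J:10, K:15, L:20, M:13, N:13, O:20, P:13, Q:14.
The smallest farness is 10, for J, so J has the highest closeness.

J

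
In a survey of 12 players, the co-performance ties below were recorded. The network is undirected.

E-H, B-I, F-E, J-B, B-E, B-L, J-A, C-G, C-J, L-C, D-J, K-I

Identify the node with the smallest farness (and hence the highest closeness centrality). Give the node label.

Farness (sum of distances to all others) for each node — A:31, B:19, C:27, D:31, E:25, F:35, G:37, H:35, I:27, J:21, K:37, L:25.
The smallest farness is 19, for B, so B has the highest closeness.

B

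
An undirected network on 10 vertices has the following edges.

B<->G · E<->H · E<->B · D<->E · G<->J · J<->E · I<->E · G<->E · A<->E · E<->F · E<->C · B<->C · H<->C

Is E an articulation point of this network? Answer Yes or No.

Yes

Removing E leaves {I} with no path to {B, C, G, H, and J}, so the network splits into 5 components. E is a cut vertex.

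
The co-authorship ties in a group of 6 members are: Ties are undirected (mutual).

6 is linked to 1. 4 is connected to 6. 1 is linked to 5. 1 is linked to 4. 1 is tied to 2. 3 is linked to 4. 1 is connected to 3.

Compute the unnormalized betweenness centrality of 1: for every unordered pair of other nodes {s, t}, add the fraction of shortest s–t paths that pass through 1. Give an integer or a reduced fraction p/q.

Pairs whose geodesics pass through 1 — 3–2: 1; 3–6: 1/2; 3–5: 1; 2–6: 1; 2–5: 1; 2–4: 1; 6–5: 1; 5–4: 1.
All other pairs contribute 0.
Summing the contributions gives betweenness(1) = 15/2.

15/2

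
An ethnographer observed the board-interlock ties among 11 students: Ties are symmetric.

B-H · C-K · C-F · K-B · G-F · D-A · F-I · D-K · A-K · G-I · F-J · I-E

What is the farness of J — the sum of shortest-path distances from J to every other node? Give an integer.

30

Distances from J: A:4, B:4, C:2, D:4, E:3, F:1, G:2, H:5, I:2, K:3.
Sum = 4 + 4 + 2 + 4 + 3 + 1 + 2 + 5 + 2 + 3 = 30.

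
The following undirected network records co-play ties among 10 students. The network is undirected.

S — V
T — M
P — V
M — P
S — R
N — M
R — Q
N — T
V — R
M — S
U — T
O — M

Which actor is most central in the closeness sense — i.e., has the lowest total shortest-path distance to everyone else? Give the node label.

M

Farness (sum of distances to all others) for each node — M:14, N:20, O:22, P:18, Q:28, R:20, S:16, T:19, U:27, V:20.
The smallest farness is 14, for M, so M has the highest closeness.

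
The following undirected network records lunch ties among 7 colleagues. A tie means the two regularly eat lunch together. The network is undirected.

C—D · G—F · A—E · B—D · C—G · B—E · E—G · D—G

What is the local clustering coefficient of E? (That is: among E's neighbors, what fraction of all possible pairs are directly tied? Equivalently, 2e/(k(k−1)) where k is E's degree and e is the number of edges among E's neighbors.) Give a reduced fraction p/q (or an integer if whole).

E's neighbors: A, B, and G (k = 3).
Possible neighbor pairs: C(3,2) = 3. Edges among them: none → e = 0.
Clustering(E) = 0/3 = 0.

0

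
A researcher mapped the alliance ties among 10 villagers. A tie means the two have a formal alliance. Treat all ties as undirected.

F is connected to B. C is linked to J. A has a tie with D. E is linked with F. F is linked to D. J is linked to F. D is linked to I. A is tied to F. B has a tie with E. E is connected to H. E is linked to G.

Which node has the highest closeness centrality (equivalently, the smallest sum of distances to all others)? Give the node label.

Farness (sum of distances to all others) for each node — A:19, B:18, C:27, D:18, E:16, F:13, G:24, H:24, I:26, J:19.
The smallest farness is 13, for F, so F has the highest closeness.

F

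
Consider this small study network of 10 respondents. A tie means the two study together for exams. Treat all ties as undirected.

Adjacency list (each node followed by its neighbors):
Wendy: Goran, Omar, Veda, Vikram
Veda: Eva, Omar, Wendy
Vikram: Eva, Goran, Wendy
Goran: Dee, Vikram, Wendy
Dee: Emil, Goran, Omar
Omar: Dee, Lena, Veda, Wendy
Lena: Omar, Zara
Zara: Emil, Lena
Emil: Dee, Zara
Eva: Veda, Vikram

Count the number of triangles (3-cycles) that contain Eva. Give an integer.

0

Eva's neighbors are Veda and Vikram, but none of them are tied to each other, so no triangle contains Eva.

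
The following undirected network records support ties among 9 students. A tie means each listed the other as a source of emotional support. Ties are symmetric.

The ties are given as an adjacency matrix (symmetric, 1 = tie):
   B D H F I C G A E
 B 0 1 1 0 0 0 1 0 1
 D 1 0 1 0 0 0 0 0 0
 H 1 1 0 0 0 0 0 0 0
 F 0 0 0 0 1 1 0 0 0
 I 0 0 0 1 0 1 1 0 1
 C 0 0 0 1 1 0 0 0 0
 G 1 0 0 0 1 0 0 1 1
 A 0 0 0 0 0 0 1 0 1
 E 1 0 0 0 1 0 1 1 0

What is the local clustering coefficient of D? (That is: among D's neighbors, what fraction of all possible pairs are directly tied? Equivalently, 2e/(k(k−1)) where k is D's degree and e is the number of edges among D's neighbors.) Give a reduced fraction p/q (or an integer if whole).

D's neighbors: B and H (k = 2).
Possible neighbor pairs: C(2,2) = 1. Edges among them: B–H → e = 1.
Clustering(D) = 1/1.

1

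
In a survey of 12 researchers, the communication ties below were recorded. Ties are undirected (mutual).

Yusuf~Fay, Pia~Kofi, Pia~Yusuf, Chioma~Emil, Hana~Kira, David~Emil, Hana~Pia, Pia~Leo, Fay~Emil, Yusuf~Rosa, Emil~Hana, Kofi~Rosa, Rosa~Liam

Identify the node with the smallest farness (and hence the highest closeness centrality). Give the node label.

Farness (sum of distances to all others) for each node — Chioma:33, David:33, Emil:23, Fay:24, Hana:22, Kira:32, Kofi:27, Leo:31, Liam:38, Pia:21, Rosa:28, Yusuf:22.
The smallest farness is 21, for Pia, so Pia has the highest closeness.

Pia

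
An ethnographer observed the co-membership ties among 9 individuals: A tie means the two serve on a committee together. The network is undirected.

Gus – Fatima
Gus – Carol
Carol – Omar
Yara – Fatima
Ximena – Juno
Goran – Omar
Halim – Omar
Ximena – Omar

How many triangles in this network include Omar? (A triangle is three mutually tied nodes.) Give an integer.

Omar's neighbors are Carol, Goran, Halim, and Ximena, but none of them are tied to each other, so no triangle contains Omar.

0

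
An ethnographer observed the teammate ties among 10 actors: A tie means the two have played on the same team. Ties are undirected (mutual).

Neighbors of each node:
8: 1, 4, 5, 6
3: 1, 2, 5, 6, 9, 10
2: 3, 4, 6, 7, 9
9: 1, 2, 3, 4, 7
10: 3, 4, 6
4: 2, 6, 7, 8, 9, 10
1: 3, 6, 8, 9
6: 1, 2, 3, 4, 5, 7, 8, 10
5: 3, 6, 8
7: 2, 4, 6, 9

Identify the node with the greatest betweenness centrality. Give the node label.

6

Unnormalized betweenness of each node: 1:31/30, 2:47/60, 3:21/5, 4:53/15, 5:1/3, 6:31/4, 7:1/5, 8:7/6, 9:7/4, 10:1/4.
6 has the largest value, 31/4, making it the main broker — the node through which the most shortest paths run.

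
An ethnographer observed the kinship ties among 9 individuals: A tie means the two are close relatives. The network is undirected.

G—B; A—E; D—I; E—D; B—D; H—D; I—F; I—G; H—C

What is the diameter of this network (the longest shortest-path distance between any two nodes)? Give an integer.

Eccentricity of each node (its greatest distance to any other): A:4, B:3, C:4, D:2, E:3, F:4, G:4, H:3, I:3.
The maximum eccentricity is 4, realized for instance by the pair A–F via A – E – D – I – F. So the diameter is 4.

4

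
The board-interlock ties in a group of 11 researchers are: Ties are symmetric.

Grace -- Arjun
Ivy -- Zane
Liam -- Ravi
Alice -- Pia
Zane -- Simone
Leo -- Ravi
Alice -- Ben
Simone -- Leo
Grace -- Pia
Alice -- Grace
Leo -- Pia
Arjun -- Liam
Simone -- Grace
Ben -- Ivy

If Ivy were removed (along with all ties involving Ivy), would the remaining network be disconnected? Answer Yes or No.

Even without Ivy, every remaining node can still reach every other (the residual graph is connected), so Ivy is not a cut vertex.

No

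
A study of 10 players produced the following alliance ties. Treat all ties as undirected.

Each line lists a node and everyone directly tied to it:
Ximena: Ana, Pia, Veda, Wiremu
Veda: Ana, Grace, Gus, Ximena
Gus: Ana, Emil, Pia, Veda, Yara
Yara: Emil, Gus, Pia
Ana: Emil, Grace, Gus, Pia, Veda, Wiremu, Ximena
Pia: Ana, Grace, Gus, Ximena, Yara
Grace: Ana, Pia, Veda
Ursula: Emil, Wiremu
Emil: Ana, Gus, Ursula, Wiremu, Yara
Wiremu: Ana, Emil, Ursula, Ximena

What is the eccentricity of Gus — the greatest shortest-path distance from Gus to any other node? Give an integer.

Distances from Gus: Ana:1, Emil:1, Grace:2, Pia:1, Ursula:2, Veda:1, Wiremu:2, Ximena:2, Yara:1.
The largest is 2 (to Grace, Ximena, Wiremu, and Ursula), so the eccentricity of Gus is 2.

2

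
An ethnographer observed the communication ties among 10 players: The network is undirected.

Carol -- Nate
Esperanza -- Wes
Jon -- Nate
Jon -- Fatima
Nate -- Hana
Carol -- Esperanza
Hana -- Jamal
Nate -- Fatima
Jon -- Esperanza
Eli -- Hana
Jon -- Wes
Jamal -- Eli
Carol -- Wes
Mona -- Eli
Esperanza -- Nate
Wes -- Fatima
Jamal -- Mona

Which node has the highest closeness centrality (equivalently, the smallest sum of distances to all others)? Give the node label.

Farness (sum of distances to all others) for each node — Carol:19, Eli:21, Esperanza:18, Fatima:19, Hana:16, Jamal:21, Jon:18, Mona:28, Nate:14, Wes:22.
The smallest farness is 14, for Nate, so Nate has the highest closeness.

Nate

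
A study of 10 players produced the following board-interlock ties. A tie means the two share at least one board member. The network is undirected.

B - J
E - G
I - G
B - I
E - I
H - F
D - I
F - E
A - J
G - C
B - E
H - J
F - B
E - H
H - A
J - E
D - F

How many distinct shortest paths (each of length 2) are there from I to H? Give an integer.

1

The shortest distance is 2, and the only length-2 path is I–E–H. So there is exactly 1 shortest path.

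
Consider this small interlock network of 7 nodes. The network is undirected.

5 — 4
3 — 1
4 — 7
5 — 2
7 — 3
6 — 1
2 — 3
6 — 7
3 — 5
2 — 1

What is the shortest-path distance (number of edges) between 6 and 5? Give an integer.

One shortest route is 6 – 7 – 4 – 5, which uses 3 edges, and at distance 2 from 6 we only reach {2, 3, 4}, which does not include 5. So d(6,5) = 3.

3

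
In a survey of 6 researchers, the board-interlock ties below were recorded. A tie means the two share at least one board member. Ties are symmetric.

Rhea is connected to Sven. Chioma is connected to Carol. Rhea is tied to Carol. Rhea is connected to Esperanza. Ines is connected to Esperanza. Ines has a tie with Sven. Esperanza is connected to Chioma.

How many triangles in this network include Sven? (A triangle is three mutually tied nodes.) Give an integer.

Sven's neighbors are Ines and Rhea, but none of them are tied to each other, so no triangle contains Sven.

0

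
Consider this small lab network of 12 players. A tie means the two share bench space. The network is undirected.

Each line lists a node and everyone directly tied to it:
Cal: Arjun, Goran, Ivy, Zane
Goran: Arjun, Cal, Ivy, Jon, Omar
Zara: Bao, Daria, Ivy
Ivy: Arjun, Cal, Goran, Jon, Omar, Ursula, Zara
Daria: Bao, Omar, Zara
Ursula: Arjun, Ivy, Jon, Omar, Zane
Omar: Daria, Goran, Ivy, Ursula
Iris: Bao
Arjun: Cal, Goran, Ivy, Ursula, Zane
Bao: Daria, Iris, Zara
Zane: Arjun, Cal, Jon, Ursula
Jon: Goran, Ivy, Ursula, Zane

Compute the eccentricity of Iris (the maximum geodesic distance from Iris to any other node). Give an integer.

5

Distances from Iris: Arjun:4, Bao:1, Cal:4, Daria:2, Goran:4, Ivy:3, Jon:4, Omar:3, Ursula:4, Zane:5, Zara:2.
The largest is 5 (to Zane), so the eccentricity of Iris is 5.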